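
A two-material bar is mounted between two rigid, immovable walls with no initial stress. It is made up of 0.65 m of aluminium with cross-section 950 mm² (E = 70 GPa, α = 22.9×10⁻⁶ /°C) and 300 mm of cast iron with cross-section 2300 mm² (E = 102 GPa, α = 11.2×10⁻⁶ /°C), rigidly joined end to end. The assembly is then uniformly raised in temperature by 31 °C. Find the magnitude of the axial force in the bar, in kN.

With the walls removed the bar would change length by δ_free = Σ αᵢΔT Lᵢ = 22.9×10⁻⁶×31×650 + 11.2×10⁻⁶×31×300 = 0.5656 mm.
Since the ends are fixed, an axial force P builds up, equal in every segment, with P · Σ Lᵢ/(AᵢEᵢ) = δ_free.
The series flexibility is Σ Lᵢ/(AᵢEᵢ) = 650/(950×70×10³) + 300/(2300×102×10³) = 1.105×10⁻⁵ mm/N.
P = 0.5656 / 1.105×10⁻⁵ = 51170 N = 51.17 kN, compressive.

P ≈ 51.2 kN (compressive)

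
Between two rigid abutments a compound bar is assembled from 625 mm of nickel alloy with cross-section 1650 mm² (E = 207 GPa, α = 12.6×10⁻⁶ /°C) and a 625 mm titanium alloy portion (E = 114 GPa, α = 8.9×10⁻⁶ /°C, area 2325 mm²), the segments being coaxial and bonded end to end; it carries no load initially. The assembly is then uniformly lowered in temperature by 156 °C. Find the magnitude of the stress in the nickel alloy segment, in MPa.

Free thermal contraction of the whole bar: Σ αᵢΔT Lᵢ = 12.6×10⁻⁶×156×625 + 8.9×10⁻⁶×156×625 = 2.096 mm.
The walls prevent any net length change, so an axial force P (same in every segment) develops. Compatibility: P · Σ Lᵢ/(AᵢEᵢ) = δ_free.
The series flexibility is Σ Lᵢ/(AᵢEᵢ) = 625/(1650×207×10³) + 625/(2325×114×10³) = 4.188×10⁻⁶ mm/N.
So P = 2.096 / 4.188×10⁻⁶ = 500.5 kN, tensile.
σ_{nickel alloy} = P / A = 500500 / 1650 = 303.4 MPa.

σ ≈ 303 MPa (tensile)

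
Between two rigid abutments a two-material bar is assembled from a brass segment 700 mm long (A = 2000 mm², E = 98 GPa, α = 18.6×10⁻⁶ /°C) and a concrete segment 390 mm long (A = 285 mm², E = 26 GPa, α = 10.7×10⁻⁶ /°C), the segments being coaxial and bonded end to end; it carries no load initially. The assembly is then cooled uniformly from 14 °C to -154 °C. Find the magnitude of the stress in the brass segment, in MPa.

σ ≈ 25.7 MPa (tensile)

If the supports were absent, the total length change would be Σ αᵢΔT Lᵢ = 18.6×10⁻⁶×168×700 + 10.7×10⁻⁶×168×390 = 2.888 mm.
Since the ends are fixed, an axial force P builds up, equal in every segment, with P · Σ Lᵢ/(AᵢEᵢ) = δ_free.
The series flexibility is Σ Lᵢ/(AᵢEᵢ) = 700/(2000×98×10³) + 390/(285×26×10³) = 5.62×10⁻⁵ mm/N.
P = 2.888 / 5.62×10⁻⁵ = 51390 N = 51.39 kN, tensile.
σ_{brass} = P / A = 51390 / 2000 = 25.7 MPa.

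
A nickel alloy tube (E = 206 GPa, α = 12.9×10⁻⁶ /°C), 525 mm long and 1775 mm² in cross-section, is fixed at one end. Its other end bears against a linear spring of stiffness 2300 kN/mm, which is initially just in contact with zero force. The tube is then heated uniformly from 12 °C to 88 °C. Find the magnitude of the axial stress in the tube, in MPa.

The unrestrained thermal change is αΔT L = 12.9×10⁻⁶ × 76 × 525 = 0.5147 mm.
Let P be the compressive force at the spring. The tube shortens elastically by PL/(AE) and the spring compresses by P/k; together these equal δ_free.
P [ L/(AE) + 1/k ] = δ_free → P [ 525/(1775×206×10³) + 1/(2300×10³) ] = 0.5147.
P = 0.5147 / 1.871×10⁻⁶ = 275200 N.
σ = P/A = 275200/1775 = 155 MPa.

σ ≈ 155 MPa (compressive)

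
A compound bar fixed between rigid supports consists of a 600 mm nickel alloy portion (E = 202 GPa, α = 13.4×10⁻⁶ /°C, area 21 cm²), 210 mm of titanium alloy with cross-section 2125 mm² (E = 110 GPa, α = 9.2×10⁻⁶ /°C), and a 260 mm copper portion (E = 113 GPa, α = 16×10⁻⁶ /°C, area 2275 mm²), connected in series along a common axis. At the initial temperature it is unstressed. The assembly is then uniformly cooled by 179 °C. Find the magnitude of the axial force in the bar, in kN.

P ≈ 761 kN (tensile)

With the walls removed the bar would change length by δ_free = Σ αᵢΔT Lᵢ = 13.4×10⁻⁶×179×600 + 9.2×10⁻⁶×179×210 + 16×10⁻⁶×179×260 = 2.53 mm.
Since the ends are fixed, an axial force P builds up, equal in every segment, with P · Σ Lᵢ/(AᵢEᵢ) = δ_free.
Σ Lᵢ/(AᵢEᵢ) = 600/(2100×202×10³) + 210/(2125×110×10³) + 260/(2275×113×10³) = 3.324×10⁻⁶ mm/N.
Hence P = δ_free / Σ(L/AE) = 2.53/3.324×10⁻⁶ = 761 kN (tensile).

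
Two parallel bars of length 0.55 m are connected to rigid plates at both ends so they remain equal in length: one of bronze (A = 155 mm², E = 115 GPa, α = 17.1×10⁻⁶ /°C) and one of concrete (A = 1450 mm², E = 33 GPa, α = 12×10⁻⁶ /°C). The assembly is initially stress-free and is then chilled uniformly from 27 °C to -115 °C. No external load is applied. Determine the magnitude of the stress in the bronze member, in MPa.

Both members must finish at the same length. With the larger α, the bronze tends to over-contract; the plates restrain it, putting the bronze in tension and the concrete in compression. With no external load the two internal forces are equal and opposite, magnitude P.
Compatibility of the two members (thermal + elastic change equal): (α₁ − α₂)ΔT = P·[1/(A₁E₁) + 1/(A₂E₂)].
|α₁ − α₂|·ΔT = 5.1×10⁻⁶ × 142 = 0.0007242.
1/(A₁E₁) + 1/(A₂E₂) = 1/(155×115×10³) + 1/(1450×33×10³) = 7.7×10⁻⁸ N⁻¹.
So P = 0.0007242 / 7.7×10⁻⁸ = 9.405 kN.
σ_{bronze} = P/A₁ = 9405/155 = 60.68 MPa, tensile.

σ ≈ 60.7 MPa (tensile)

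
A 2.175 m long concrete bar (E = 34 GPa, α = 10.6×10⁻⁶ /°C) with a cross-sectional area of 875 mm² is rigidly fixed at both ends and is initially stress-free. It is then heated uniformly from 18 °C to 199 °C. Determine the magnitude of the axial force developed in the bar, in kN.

P ≈ 57.1 kN (compressive)

With zero net strain, σ = E·αΔT = 34 GPa × 10.6×10⁻⁶ × 181 = 65.23 MPa.
Axial force P = σA = 65.23 × 875 = 57080 N = 57.08 kN, compressive.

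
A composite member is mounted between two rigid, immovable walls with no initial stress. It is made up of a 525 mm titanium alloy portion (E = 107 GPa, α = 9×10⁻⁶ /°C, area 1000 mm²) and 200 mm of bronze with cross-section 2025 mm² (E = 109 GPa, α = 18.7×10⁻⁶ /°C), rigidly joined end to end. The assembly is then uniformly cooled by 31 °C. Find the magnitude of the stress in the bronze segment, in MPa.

With the walls removed the bar would change length by δ_free = Σ αᵢΔT Lᵢ = 9×10⁻⁶×31×525 + 18.7×10⁻⁶×31×200 = 0.2624 mm.
Since the ends are fixed, an axial force P builds up, equal in every segment, with P · Σ Lᵢ/(AᵢEᵢ) = δ_free.
Σ Lᵢ/(AᵢEᵢ) = 525/(1000×107×10³) + 200/(2025×109×10³) = 5.813×10⁻⁶ mm/N.
P = 0.2624 / 5.813×10⁻⁶ = 45150 N = 45.15 kN, tensile.
σ_{bronze} = P / A = 45150 / 2025 = 22.29 MPa.

σ ≈ 22.3 MPa (tensile)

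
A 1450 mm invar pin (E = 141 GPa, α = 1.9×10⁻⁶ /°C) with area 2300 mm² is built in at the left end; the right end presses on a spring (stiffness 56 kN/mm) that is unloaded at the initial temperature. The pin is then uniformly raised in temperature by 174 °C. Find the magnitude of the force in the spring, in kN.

P ≈ 21.5 kN

The unrestrained thermal change is αΔT L = 1.9×10⁻⁶ × 174 × 1450 = 0.4794 mm.
With a force P in the spring, the elastic change of the pin is PL/(AE) and that of the spring is P/k; compatibility requires their sum to equal δ_free.
So P = δ_free / [L/(AE) + 1/k] = 0.4794 / [ 1450/(2300×141×10³) + 1/(56×10³) ].
P = 0.4794 / 2.233×10⁻⁵ = 21470 N.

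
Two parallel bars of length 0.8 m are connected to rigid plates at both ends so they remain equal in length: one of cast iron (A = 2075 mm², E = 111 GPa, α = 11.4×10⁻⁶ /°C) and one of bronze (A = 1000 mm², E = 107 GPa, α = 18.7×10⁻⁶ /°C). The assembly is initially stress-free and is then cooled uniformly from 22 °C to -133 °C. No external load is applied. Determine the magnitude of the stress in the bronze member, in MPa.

σ ≈ 82.7 MPa (tensile)

Both members must finish at the same length. With the larger α, the bronze tends to over-contract; the plates restrain it, putting the bronze in tension and the cast iron in compression. With no external load the two internal forces are equal and opposite, magnitude P.
Compatibility of the two members (thermal + elastic change equal): (α₁ − α₂)ΔT = P·[1/(A₁E₁) + 1/(A₂E₂)].
|α₁ − α₂|·ΔT = 7.3×10⁻⁶ × 155 = 0.001131.
1/(A₁E₁) + 1/(A₂E₂) = 1/(2075×111×10³) + 1/(1000×107×10³) = 1.369×10⁻⁸ N⁻¹.
P = 0.001131 / 1.369×10⁻⁸ = 82670 N = 82.67 kN.
σ_{bronze} = P/A₂ = 82670/1000 = 82.67 MPa, tensile.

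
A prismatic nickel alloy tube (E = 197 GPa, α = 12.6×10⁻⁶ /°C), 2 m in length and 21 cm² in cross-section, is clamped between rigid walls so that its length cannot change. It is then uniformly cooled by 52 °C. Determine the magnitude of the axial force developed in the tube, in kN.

With zero net strain, σ = E·αΔT = 197 GPa × 12.6×10⁻⁶ × 52 = 129.1 MPa.
Then P = σA = 129.1 × 2100 mm² = 271.1 kN, tensile.

P ≈ 271 kN (tensile)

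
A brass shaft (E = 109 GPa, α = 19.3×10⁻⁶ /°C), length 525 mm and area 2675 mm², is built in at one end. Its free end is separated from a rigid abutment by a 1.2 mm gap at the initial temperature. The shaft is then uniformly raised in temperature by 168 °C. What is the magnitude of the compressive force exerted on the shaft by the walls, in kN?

P ≈ 279 kN

Free thermal elongation = αΔT L = 19.3×10⁻⁶ × 168 × 525 = 1.702 mm.
This exceeds the 1.2 mm gap, so the wall pushes back. The portion of expansion that must be recovered elastically is δ_free − gap = 1.702 − 1.2 = 0.5023 mm.
So σ = E(δ_free − g)/L = 109×10³ × 0.5023/525 = 104.3 MPa.
P = σA = 104.3 × 2675 = 278.9 kN.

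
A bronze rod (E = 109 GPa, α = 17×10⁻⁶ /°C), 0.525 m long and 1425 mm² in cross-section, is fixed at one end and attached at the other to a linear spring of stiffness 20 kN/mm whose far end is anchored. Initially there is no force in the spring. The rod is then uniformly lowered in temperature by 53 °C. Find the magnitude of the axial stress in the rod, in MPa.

If the spring were absent the rod would shorten by αΔT L = 17×10⁻⁶ × 53 × 525 = 0.473 mm.
Let P be the tensile force in the spring. The rod extends elastically by PL/(AE) and the spring stretches by P/k; together these equal δ_free.
P [ L/(AE) + 1/k ] = δ_free → P [ 525/(1425×109×10³) + 1/(20×10³) ] = 0.473.
P = 0.473 / 5.338×10⁻⁵ = 8861 N.
σ = P/A = 8861/1425 = 6.219 MPa.

σ ≈ 6.22 MPa (tensile)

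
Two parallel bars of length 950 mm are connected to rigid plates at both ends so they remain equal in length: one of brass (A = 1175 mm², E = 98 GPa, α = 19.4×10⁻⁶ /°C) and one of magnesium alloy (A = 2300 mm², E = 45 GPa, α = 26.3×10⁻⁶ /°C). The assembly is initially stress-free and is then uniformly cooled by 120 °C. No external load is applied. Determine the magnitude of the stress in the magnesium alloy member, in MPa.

σ ≈ 19.6 MPa (tensile)

The magnesium alloy has the larger α, so on cooling it would change length more than the brass if both were free. The rigid plates force a common final length, so the magnesium alloy is put into tension and the brass into compression, with equal and opposite forces P (no external load).
Setting the final lengths equal and cancelling L: (α₁ − α₂)ΔT = P/(A₁E₁) + P/(A₂E₂).
|α₁ − α₂|·ΔT = 6.9×10⁻⁶ × 120 = 0.000828.
1/(A₁E₁) + 1/(A₂E₂) = 1/(1175×98×10³) + 1/(2300×45×10³) = 1.835×10⁻⁸ N⁻¹.
So P = 0.000828 / 1.835×10⁻⁸ = 45.13 kN.
σ_{magnesium alloy} = P/A₂ = 45130/2300 = 19.62 MPa, tensile.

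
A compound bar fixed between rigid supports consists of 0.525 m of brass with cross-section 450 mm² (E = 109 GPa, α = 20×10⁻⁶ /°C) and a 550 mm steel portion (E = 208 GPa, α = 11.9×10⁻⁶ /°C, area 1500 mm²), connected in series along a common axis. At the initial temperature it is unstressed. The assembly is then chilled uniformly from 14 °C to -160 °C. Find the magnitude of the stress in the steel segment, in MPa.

σ ≈ 159 MPa (tensile)

With the walls removed the bar would change length by δ_free = Σ αᵢΔT Lᵢ = 20×10⁻⁶×174×525 + 11.9×10⁻⁶×174×550 = 2.966 mm.
The rigid supports impose zero overall length change; the single axial force P common to all segments must satisfy P Σ Lᵢ/(AᵢEᵢ) = δ_free.
Σ Lᵢ/(AᵢEᵢ) = 525/(450×109×10³) + 550/(1500×208×10³) = 1.247×10⁻⁵ mm/N.
Hence P = δ_free / Σ(L/AE) = 2.966/1.247×10⁻⁵ = 237.9 kN (tensile).
σ_{steel} = P / A = 237900 / 1500 = 158.6 MPa.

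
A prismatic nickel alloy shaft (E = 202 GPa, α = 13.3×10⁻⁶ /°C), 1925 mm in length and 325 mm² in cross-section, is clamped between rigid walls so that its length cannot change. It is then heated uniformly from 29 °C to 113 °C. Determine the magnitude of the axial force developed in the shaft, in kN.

The ends cannot move, so σ = EαΔT = 202×10³ × 13.3×10⁻⁶ × 84 = 225.7 MPa.
P = AEαΔT = 325 × 202×10³ × 13.3×10⁻⁶ × 84 = 73.34 kN (compressive).

P ≈ 73.3 kN (compressive)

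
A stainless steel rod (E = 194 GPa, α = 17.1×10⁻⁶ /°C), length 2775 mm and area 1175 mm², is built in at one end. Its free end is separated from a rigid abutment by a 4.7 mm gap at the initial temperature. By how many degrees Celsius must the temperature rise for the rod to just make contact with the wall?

ΔT ≈ 99 °C

The gap closes when αΔT L = 4.7 mm, since the rod is still unstressed at that instant.
ΔT = 4.7 / (17.1×10⁻⁶ × 2775) = 99.05 °C.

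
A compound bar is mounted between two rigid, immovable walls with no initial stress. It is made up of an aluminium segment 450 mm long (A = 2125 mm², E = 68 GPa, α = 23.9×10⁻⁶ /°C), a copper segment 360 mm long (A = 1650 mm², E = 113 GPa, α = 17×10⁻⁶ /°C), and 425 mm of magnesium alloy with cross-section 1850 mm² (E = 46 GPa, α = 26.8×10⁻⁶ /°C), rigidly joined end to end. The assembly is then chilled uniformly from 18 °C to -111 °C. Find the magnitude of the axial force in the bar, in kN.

P ≈ 363 kN (tensile)

Free thermal contraction of the whole bar: Σ αᵢΔT Lᵢ = 23.9×10⁻⁶×129×450 + 17×10⁻⁶×129×360 + 26.8×10⁻⁶×129×425 = 3.646 mm.
The walls prevent any net length change, so an axial force P (same in every segment) develops. Compatibility: P · Σ Lᵢ/(AᵢEᵢ) = δ_free.
Σ Lᵢ/(AᵢEᵢ) = 450/(2125×68×10³) + 360/(1650×113×10³) + 425/(1850×46×10³) = 1.004×10⁻⁵ mm/N.
So P = 3.646 / 1.004×10⁻⁵ = 363.2 kN, tensile.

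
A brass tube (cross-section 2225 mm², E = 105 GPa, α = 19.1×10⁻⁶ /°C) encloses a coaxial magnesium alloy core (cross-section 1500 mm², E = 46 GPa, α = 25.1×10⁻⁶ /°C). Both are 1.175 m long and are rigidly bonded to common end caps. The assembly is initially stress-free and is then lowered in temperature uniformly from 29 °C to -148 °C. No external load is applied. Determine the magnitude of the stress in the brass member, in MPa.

σ ≈ 25.4 MPa (compressive)

The magnesium alloy has the larger α, so on cooling it would change length more than the brass if both were free. The rigid plates force a common final length, so the magnesium alloy is put into tension and the brass into compression, with equal and opposite forces P (no external load).
Equating the net (thermal + elastic) strains gives |α₁ − α₂|·ΔT = P·[1/(A₁E₁) + 1/(A₂E₂)].
|α₁ − α₂|·ΔT = 6×10⁻⁶ × 177 = 0.001062.
1/(A₁E₁) + 1/(A₂E₂) = 1/(2225×105×10³) + 1/(1500×46×10³) = 1.877×10⁻⁸ N⁻¹.
P = 0.001062 / 1.877×10⁻⁸ = 56570 N = 56.57 kN.
σ_{brass} = P/A₁ = 56570/2225 = 25.42 MPa, compressive.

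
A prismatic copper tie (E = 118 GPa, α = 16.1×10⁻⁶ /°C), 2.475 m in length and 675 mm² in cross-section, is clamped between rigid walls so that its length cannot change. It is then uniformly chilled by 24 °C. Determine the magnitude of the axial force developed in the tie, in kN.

Full restraint means ε = 0, so the stress is σ = EαΔT = 118×10³ × 16.1×10⁻⁶ × 24 = 45.6 MPa.
P = AEαΔT = 675 × 118×10³ × 16.1×10⁻⁶ × 24 = 30.78 kN (tensile).

P ≈ 30.8 kN (tensile)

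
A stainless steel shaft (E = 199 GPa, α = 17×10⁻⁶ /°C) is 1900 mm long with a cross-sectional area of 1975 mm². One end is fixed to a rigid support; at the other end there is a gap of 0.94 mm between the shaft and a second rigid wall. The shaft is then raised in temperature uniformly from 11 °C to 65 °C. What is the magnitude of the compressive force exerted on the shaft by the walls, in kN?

P ≈ 166 kN

Unrestrained expansion: δ_free = αΔT L = 17×10⁻⁶ × 54 × 1900 = 1.744 mm.
This exceeds the 0.94 mm gap, so the wall pushes back. The portion of expansion that must be recovered elastically is δ_free − gap = 1.744 − 0.94 = 0.8042 mm.
That suppressed elongation corresponds to σ = E·Δ/L = 199×10³ × 0.8042/1900 = 84.23 MPa.
Force on the wall = σA = 84.23 × 1975 mm² = 166.4 kN.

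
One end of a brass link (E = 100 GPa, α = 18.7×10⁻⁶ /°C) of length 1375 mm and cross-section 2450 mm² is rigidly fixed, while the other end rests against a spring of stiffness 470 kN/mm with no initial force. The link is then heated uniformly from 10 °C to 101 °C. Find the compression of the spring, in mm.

δ ≈ 0.643 mm

Free thermal expansion: δ_free = αΔT L = 18.7×10⁻⁶ × 91 × 1375 = 2.34 mm.
With a force P in the spring, the elastic change of the link is PL/(AE) and that of the spring is P/k; compatibility requires their sum to equal δ_free.
So P = δ_free / [L/(AE) + 1/k] = 2.34 / [ 1375/(2450×100×10³) + 1/(470×10³) ].
P = 2.34 / 7.74×10⁻⁶ = 302300 N.
Spring compression = P/k = 302300/(470×10³) = 0.6432 mm.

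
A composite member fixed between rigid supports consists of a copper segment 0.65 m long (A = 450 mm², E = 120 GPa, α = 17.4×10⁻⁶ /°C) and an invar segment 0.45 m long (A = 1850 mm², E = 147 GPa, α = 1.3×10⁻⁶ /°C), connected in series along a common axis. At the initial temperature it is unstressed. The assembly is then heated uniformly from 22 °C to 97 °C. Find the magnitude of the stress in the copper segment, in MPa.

σ ≈ 145 MPa (compressive)

Free thermal expansion of the whole bar: Σ αᵢΔT Lᵢ = 17.4×10⁻⁶×75×650 + 1.3×10⁻⁶×75×450 = 0.8921 mm.
Since the ends are fixed, an axial force P builds up, equal in every segment, with P · Σ Lᵢ/(AᵢEᵢ) = δ_free.
The series flexibility is Σ Lᵢ/(AᵢEᵢ) = 650/(450×120×10³) + 450/(1850×147×10³) = 1.369×10⁻⁵ mm/N.
Hence P = δ_free / Σ(L/AE) = 0.8921/1.369×10⁻⁵ = 65.16 kN (compressive).
σ_{copper} = P / A = 65160 / 450 = 144.8 MPa.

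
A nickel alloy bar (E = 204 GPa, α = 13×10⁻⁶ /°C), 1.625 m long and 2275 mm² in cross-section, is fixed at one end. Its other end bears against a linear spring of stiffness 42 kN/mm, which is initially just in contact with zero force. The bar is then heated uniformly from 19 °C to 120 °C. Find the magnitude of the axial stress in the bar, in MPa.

σ ≈ 34.3 MPa (compressive)

If the spring were absent the bar would lengthen by αΔT L = 13×10⁻⁶ × 101 × 1625 = 2.134 mm.
Let P be the compressive force at the spring. The bar shortens elastically by PL/(AE) and the spring compresses by P/k; together these equal δ_free.
P [ L/(AE) + 1/k ] = δ_free → P [ 1625/(2275×204×10³) + 1/(42×10³) ] = 2.134.
P = 2.134 / 2.731×10⁻⁵ = 78120 N.
σ = P/A = 78120/2275 = 34.34 MPa.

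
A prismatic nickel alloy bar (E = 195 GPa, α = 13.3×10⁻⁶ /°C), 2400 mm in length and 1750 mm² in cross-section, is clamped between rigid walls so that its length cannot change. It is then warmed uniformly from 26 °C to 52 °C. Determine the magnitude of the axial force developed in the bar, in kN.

P ≈ 118 kN (compressive)

With zero net strain, σ = E·αΔT = 195 GPa × 13.3×10⁻⁶ × 26 = 67.43 MPa.
P = AEαΔT = 1750 × 195×10³ × 13.3×10⁻⁶ × 26 = 118 kN (compressive).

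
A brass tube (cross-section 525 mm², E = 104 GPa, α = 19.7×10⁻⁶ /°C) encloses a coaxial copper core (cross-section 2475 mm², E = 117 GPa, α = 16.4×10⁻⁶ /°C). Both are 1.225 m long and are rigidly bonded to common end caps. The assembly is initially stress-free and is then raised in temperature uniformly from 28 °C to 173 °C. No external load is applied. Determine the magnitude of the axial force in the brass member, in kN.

P ≈ 22 kN (compressive in the brass)

Both members must finish at the same length. With the larger α, the brass tends to over-expand; the plates restrain it, putting the brass in compression and the copper in tension. With no external load the two internal forces are equal and opposite, magnitude P.
Setting the final lengths equal and cancelling L: (α₁ − α₂)ΔT = P/(A₁E₁) + P/(A₂E₂).
|α₁ − α₂|·ΔT = 3.3×10⁻⁶ × 145 = 0.0004785.
1/(A₁E₁) + 1/(A₂E₂) = 1/(525×104×10³) + 1/(2475×117×10³) = 2.177×10⁻⁸ N⁻¹.
P = 0.0004785 / 2.177×10⁻⁸ = 21980 N = 21.98 kN.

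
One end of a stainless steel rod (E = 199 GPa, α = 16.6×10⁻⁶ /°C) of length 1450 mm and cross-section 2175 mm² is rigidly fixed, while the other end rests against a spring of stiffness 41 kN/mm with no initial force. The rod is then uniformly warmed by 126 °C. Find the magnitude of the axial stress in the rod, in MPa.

σ ≈ 50.3 MPa (compressive)

If the spring were absent the rod would lengthen by αΔT L = 16.6×10⁻⁶ × 126 × 1450 = 3.033 mm.
Let P be the compressive force at the spring. The rod shortens elastically by PL/(AE) and the spring compresses by P/k; together these equal δ_free.
P [ L/(AE) + 1/k ] = δ_free → P [ 1450/(2175×199×10³) + 1/(41×10³) ] = 3.033.
P = 3.033 / 2.774×10⁻⁵ = 109300 N.
σ = P/A = 109300/2175 = 50.27 MPa.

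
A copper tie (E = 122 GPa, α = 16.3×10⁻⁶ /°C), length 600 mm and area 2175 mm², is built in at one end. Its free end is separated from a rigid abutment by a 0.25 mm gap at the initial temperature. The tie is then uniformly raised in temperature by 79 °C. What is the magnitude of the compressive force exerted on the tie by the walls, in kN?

P ≈ 231 kN

Free thermal elongation = αΔT L = 16.3×10⁻⁶ × 79 × 600 = 0.7726 mm.
After closing the 0.25 mm clearance, 0.7726 − 0.25 = 0.5226 mm of expansion remains to be suppressed by the wall.
So σ = E(δ_free − g)/L = 122×10³ × 0.5226/600 = 106.3 MPa.
P = σA = 106.3 × 2175 = 231.1 kN.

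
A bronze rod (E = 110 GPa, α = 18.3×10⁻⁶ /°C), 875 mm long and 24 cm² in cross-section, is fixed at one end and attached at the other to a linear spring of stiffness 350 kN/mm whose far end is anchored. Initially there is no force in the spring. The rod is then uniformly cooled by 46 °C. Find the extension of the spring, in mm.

δ ≈ 0.341 mm

Free thermal contraction: δ_free = αΔT L = 18.3×10⁻⁶ × 46 × 875 = 0.7366 mm.
With a force P in the spring, the elastic change of the rod is PL/(AE) and that of the spring is P/k; compatibility requires their sum to equal δ_free.
P [ L/(AE) + 1/k ] = δ_free → P [ 875/(2400×110×10³) + 1/(350×10³) ] = 0.7366.
P = 0.7366 / 6.172×10⁻⁶ = 119400 N.
Spring extension = P/k = 119400/(350×10³) = 0.341 mm.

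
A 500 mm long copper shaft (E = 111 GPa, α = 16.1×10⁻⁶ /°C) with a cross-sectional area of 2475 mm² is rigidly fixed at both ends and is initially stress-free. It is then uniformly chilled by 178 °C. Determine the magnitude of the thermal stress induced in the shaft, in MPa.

σ ≈ 318 MPa (tensile)

With length fixed, the mechanical strain must cancel the thermal strain αΔT = 16.1×10⁻⁶ × 178 = 2865.8×10⁻⁶.
σ = EαΔT = 111×10³ × 16.1×10⁻⁶ × 178 = 318.1 MPa (tensile; the shaft is trying to contract).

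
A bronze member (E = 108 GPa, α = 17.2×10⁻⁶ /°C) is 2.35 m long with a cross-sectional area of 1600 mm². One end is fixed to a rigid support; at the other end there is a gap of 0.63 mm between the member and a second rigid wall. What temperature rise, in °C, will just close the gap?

Contact occurs when the free expansion equals the gap: αΔT L = 0.63 mm.
So ΔT = g/(αL) = 0.63/(17.2×10⁻⁶ × 2350) = 15.59 °C.

ΔT ≈ 15.6 °C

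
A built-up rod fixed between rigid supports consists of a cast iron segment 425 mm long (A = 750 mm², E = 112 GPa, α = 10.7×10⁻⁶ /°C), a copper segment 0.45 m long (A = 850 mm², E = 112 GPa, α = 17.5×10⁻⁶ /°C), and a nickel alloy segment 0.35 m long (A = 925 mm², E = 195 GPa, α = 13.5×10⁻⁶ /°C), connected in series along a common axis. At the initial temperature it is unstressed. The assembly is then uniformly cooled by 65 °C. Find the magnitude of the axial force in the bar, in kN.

If the supports were absent, the total length change would be Σ αᵢΔT Lᵢ = 10.7×10⁻⁶×65×425 + 17.5×10⁻⁶×65×450 + 13.5×10⁻⁶×65×350 = 1.115 mm.
The rigid supports impose zero overall length change; the single axial force P common to all segments must satisfy P Σ Lᵢ/(AᵢEᵢ) = δ_free.
The series flexibility is Σ Lᵢ/(AᵢEᵢ) = 425/(750×112×10³) + 450/(850×112×10³) + 350/(925×195×10³) = 1.173×10⁻⁵ mm/N.
Hence P = δ_free / Σ(L/AE) = 1.115/1.173×10⁻⁵ = 95.05 kN (tensile).

P ≈ 95 kN (tensile)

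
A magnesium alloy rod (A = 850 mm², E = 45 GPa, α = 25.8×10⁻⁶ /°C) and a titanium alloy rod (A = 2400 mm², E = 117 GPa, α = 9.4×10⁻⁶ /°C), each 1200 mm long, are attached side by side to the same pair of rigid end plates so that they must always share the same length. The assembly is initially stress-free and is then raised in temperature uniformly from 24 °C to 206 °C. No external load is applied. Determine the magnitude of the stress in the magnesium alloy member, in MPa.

Both members must finish at the same length. With the larger α, the magnesium alloy tends to over-expand; the plates restrain it, putting the magnesium alloy in compression and the titanium alloy in tension. With no external load the two internal forces are equal and opposite, magnitude P.
Setting the final lengths equal and cancelling L: (α₁ − α₂)ΔT = P/(A₁E₁) + P/(A₂E₂).
|α₁ − α₂|·ΔT = 16.4×10⁻⁶ × 182 = 0.002985.
1/(A₁E₁) + 1/(A₂E₂) = 1/(850×45×10³) + 1/(2400×117×10³) = 2.971×10⁻⁸ N⁻¹.
So P = 0.002985 / 2.971×10⁻⁸ = 100.5 kN.
σ_{magnesium alloy} = P/A₁ = 100500/850 = 118.2 MPa, compressive.

σ ≈ 118 MPa (compressive)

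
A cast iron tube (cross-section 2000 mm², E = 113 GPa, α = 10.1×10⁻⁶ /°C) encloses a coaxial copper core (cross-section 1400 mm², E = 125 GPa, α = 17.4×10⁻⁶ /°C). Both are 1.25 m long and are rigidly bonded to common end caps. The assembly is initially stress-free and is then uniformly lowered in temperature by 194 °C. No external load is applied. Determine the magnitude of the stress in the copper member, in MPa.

The copper has the larger α, so on cooling it would change length more than the cast iron if both were free. The rigid plates force a common final length, so the copper is put into tension and the cast iron into compression, with equal and opposite forces P (no external load).
Setting the final lengths equal and cancelling L: (α₁ − α₂)ΔT = P/(A₁E₁) + P/(A₂E₂).
|α₁ − α₂|·ΔT = 7.3×10⁻⁶ × 194 = 0.001416.
1/(A₁E₁) + 1/(A₂E₂) = 1/(2000×113×10³) + 1/(1400×125×10³) = 1.014×10⁻⁸ N⁻¹.
So P = 0.001416 / 1.014×10⁻⁸ = 139.7 kN.
σ_{copper} = P/A₂ = 139700/1400 = 99.77 MPa, tensile.

σ ≈ 99.8 MPa (tensile)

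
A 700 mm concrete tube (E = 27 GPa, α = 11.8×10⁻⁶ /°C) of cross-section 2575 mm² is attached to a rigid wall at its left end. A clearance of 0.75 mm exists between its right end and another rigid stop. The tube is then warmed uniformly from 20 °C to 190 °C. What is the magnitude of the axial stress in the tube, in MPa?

Unrestrained expansion: δ_free = αΔT L = 11.8×10⁻⁶ × 170 × 700 = 1.404 mm.
After closing the 0.75 mm clearance, 1.404 − 0.75 = 0.6542 mm of expansion remains to be suppressed by the wall.
That suppressed elongation corresponds to σ = E·Δ/L = 27×10³ × 0.6542/700 = 25.23 MPa.

σ ≈ 25.2 MPa (compressive)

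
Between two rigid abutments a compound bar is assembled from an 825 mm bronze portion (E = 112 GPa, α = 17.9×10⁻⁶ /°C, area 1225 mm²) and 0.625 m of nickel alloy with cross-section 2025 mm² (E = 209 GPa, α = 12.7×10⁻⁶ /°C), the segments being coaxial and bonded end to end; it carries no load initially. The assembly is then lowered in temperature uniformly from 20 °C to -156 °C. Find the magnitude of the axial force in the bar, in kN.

If the supports were absent, the total length change would be Σ αᵢΔT Lᵢ = 17.9×10⁻⁶×176×825 + 12.7×10⁻⁶×176×625 = 3.996 mm.
The walls prevent any net length change, so an axial force P (same in every segment) develops. Compatibility: P · Σ Lᵢ/(AᵢEᵢ) = δ_free.
The series flexibility is Σ Lᵢ/(AᵢEᵢ) = 825/(1225×112×10³) + 625/(2025×209×10³) = 7.49×10⁻⁶ mm/N.
So P = 3.996 / 7.49×10⁻⁶ = 533.5 kN, tensile.

P ≈ 534 kN (tensile)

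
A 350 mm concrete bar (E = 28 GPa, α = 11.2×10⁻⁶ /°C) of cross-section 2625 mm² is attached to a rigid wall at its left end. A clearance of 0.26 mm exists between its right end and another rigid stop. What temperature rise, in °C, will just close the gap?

ΔT ≈ 66.3 °C

The gap closes when αΔT L = 0.26 mm, since the bar is still unstressed at that instant.
ΔT = 0.26 / (11.2×10⁻⁶ × 350) = 66.33 °C.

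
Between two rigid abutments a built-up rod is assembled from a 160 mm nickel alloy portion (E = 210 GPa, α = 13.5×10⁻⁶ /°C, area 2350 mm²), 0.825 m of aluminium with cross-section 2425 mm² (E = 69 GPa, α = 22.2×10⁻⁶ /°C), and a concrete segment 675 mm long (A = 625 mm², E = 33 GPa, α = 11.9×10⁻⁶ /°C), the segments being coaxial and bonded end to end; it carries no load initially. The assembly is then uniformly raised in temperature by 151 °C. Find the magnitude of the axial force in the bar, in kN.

P ≈ 113 kN (compressive)

Free thermal expansion of the whole bar: Σ αᵢΔT Lᵢ = 13.5×10⁻⁶×151×160 + 22.2×10⁻⁶×151×825 + 11.9×10⁻⁶×151×675 = 4.305 mm.
The rigid supports impose zero overall length change; the single axial force P common to all segments must satisfy P Σ Lᵢ/(AᵢEᵢ) = δ_free.
The series flexibility is Σ Lᵢ/(AᵢEᵢ) = 160/(2350×210×10³) + 825/(2425×69×10³) + 675/(625×33×10³) = 3.798×10⁻⁵ mm/N.
So P = 4.305 / 3.798×10⁻⁵ = 113.3 kN, compressive.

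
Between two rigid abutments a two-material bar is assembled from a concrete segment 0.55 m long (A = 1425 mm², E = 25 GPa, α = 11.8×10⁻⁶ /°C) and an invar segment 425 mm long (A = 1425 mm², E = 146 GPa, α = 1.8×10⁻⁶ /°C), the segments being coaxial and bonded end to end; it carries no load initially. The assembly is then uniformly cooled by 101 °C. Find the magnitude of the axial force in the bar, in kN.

P ≈ 41.9 kN (tensile)

If the supports were absent, the total length change would be Σ αᵢΔT Lᵢ = 11.8×10⁻⁶×101×550 + 1.8×10⁻⁶×101×425 = 0.7328 mm.
The rigid supports impose zero overall length change; the single axial force P common to all segments must satisfy P Σ Lᵢ/(AᵢEᵢ) = δ_free.
The series flexibility is Σ Lᵢ/(AᵢEᵢ) = 550/(1425×25×10³) + 425/(1425×146×10³) = 1.748×10⁻⁵ mm/N.
P = 0.7328 / 1.748×10⁻⁵ = 41920 N = 41.92 kN, tensile.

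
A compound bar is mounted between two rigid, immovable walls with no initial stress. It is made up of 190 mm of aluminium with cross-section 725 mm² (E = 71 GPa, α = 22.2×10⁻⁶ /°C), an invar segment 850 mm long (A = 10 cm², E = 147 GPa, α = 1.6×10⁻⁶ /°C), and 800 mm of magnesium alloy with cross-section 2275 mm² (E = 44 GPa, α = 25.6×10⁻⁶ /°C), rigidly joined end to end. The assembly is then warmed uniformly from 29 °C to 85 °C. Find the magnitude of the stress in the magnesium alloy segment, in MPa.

σ ≈ 36.7 MPa (compressive)

Free thermal expansion of the whole bar: Σ αᵢΔT Lᵢ = 22.2×10⁻⁶×56×190 + 1.6×10⁻⁶×56×850 + 25.6×10⁻⁶×56×800 = 1.459 mm.
Since the ends are fixed, an axial force P builds up, equal in every segment, with P · Σ Lᵢ/(AᵢEᵢ) = δ_free.
The series flexibility is Σ Lᵢ/(AᵢEᵢ) = 190/(725×71×10³) + 850/(1000×147×10³) + 800/(2275×44×10³) = 1.747×10⁻⁵ mm/N.
P = 1.459 / 1.747×10⁻⁵ = 83550 N = 83.55 kN, compressive.
σ_{magnesium alloy} = P / A = 83550 / 2275 = 36.73 MPa.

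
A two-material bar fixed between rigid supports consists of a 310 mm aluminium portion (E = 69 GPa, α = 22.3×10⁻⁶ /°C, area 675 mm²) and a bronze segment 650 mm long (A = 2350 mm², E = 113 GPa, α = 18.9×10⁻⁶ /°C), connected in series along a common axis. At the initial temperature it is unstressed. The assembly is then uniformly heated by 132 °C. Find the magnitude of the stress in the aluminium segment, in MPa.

With the walls removed the bar would change length by δ_free = Σ αᵢΔT Lᵢ = 22.3×10⁻⁶×132×310 + 18.9×10⁻⁶×132×650 = 2.534 mm.
Since the ends are fixed, an axial force P builds up, equal in every segment, with P · Σ Lᵢ/(AᵢEᵢ) = δ_free.
The series flexibility is Σ Lᵢ/(AᵢEᵢ) = 310/(675×69×10³) + 650/(2350×113×10³) = 9.104×10⁻⁶ mm/N.
Hence P = δ_free / Σ(L/AE) = 2.534/9.104×10⁻⁶ = 278.4 kN (compressive).
σ_{aluminium} = P / A = 278400 / 675 = 412.4 MPa.

σ ≈ 412 MPa (compressive)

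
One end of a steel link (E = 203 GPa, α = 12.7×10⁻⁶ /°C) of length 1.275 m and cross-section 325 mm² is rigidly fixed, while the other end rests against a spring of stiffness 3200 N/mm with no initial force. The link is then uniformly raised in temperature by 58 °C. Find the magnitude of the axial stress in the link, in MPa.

σ ≈ 8.71 MPa (compressive)

The unrestrained thermal change is αΔT L = 12.7×10⁻⁶ × 58 × 1275 = 0.9392 mm.
With a force P in the spring, the elastic change of the link is PL/(AE) and that of the spring is P/k; compatibility requires their sum to equal δ_free.
So P = δ_free / [L/(AE) + 1/k] = 0.9392 / [ 1275/(325×203×10³) + 1/(3200) ].
P = 0.9392 / 0.0003318 = 2830 N.
σ = P/A = 2830/325 = 8.709 MPa.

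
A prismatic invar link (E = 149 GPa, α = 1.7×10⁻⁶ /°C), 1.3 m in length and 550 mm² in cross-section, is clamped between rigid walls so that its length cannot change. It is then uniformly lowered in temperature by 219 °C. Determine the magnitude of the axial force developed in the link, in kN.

P ≈ 30.5 kN (tensile)

Full restraint means ε = 0, so the stress is σ = EαΔT = 149×10³ × 1.7×10⁻⁶ × 219 = 55.47 MPa.
Then P = σA = 55.47 × 550 mm² = 30.51 kN, tensile.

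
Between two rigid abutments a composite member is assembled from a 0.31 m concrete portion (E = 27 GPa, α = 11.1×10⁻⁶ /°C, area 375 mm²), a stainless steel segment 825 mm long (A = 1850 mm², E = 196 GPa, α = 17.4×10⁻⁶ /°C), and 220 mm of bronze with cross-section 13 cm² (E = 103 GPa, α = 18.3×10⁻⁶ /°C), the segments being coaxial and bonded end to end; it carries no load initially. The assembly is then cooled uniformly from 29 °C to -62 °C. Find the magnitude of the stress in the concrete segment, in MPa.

With the walls removed the bar would change length by δ_free = Σ αᵢΔT Lᵢ = 11.1×10⁻⁶×91×310 + 17.4×10⁻⁶×91×825 + 18.3×10⁻⁶×91×220 = 1.986 mm.
The rigid supports impose zero overall length change; the single axial force P common to all segments must satisfy P Σ Lᵢ/(AᵢEᵢ) = δ_free.
The series flexibility is Σ Lᵢ/(AᵢEᵢ) = 310/(375×27×10³) + 825/(1850×196×10³) + 220/(1300×103×10³) = 3.454×10⁻⁵ mm/N.
So P = 1.986 / 3.454×10⁻⁵ = 57.5 kN, tensile.
σ_{concrete} = P / A = 57500 / 375 = 153.3 MPa.

σ ≈ 153 MPa (tensile)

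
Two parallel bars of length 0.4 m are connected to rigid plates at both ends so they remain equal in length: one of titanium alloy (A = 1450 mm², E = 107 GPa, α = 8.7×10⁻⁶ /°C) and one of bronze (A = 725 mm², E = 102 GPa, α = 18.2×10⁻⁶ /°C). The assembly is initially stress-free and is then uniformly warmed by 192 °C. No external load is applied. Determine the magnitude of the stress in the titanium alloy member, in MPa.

σ ≈ 63 MPa (tensile)

The bronze has the larger α, so on heating it would change length more than the titanium alloy if both were free. The rigid plates force a common final length, so the bronze is put into compression and the titanium alloy into tension, with equal and opposite forces P (no external load).
Compatibility of the two members (thermal + elastic change equal): (α₁ − α₂)ΔT = P·[1/(A₁E₁) + 1/(A₂E₂)].
|α₁ − α₂|·ΔT = 9.5×10⁻⁶ × 192 = 0.001824.
1/(A₁E₁) + 1/(A₂E₂) = 1/(1450×107×10³) + 1/(725×102×10³) = 1.997×10⁻⁸ N⁻¹.
P = 0.001824 / 1.997×10⁻⁸ = 91350 N = 91.35 kN.
σ_{titanium alloy} = P/A₁ = 91350/1450 = 63 MPa, tensile.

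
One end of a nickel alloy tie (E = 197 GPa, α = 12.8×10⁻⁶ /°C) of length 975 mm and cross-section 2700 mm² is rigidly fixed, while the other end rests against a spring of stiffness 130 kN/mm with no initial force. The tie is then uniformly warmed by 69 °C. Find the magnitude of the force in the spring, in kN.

P ≈ 90.4 kN

The unrestrained thermal change is αΔT L = 12.8×10⁻⁶ × 69 × 975 = 0.8611 mm.
With a force P in the spring, the elastic change of the tie is PL/(AE) and that of the spring is P/k; compatibility requires their sum to equal δ_free.
P [ L/(AE) + 1/k ] = δ_free → P [ 975/(2700×197×10³) + 1/(130×10³) ] = 0.8611.
P = 0.8611 / 9.525×10⁻⁶ = 90400 N.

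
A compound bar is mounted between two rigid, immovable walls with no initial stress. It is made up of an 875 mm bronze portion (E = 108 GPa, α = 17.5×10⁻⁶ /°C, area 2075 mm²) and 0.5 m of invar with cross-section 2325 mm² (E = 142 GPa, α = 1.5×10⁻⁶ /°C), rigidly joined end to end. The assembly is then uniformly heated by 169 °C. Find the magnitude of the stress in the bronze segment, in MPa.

If the supports were absent, the total length change would be Σ αᵢΔT Lᵢ = 17.5×10⁻⁶×169×875 + 1.5×10⁻⁶×169×500 = 2.715 mm.
The rigid supports impose zero overall length change; the single axial force P common to all segments must satisfy P Σ Lᵢ/(AᵢEᵢ) = δ_free.
Σ Lᵢ/(AᵢEᵢ) = 875/(2075×108×10³) + 500/(2325×142×10³) = 5.419×10⁻⁶ mm/N.
Hence P = δ_free / Σ(L/AE) = 2.715/5.419×10⁻⁶ = 500.9 kN (compressive).
σ_{bronze} = P / A = 500900 / 2075 = 241.4 MPa.

σ ≈ 241 MPa (compressive)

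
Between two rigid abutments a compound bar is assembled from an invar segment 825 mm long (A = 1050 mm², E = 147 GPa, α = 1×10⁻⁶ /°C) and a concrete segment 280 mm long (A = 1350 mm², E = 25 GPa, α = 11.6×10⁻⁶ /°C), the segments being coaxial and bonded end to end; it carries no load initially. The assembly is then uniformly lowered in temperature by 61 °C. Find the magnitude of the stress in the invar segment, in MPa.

With the walls removed the bar would change length by δ_free = Σ αᵢΔT Lᵢ = 1×10⁻⁶×61×825 + 11.6×10⁻⁶×61×280 = 0.2485 mm.
The rigid supports impose zero overall length change; the single axial force P common to all segments must satisfy P Σ Lᵢ/(AᵢEᵢ) = δ_free.
The series flexibility is Σ Lᵢ/(AᵢEᵢ) = 825/(1050×147×10³) + 280/(1350×25×10³) = 1.364×10⁻⁵ mm/N.
Hence P = δ_free / Σ(L/AE) = 0.2485/1.364×10⁻⁵ = 18.21 kN (tensile).
σ_{invar} = P / A = 18210 / 1050 = 17.35 MPa.

σ ≈ 17.3 MPa (tensile)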